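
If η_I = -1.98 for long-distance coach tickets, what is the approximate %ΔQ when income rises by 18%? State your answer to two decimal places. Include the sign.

%ΔQ ≈ η × %ΔI = -1.98 × 18% = -35.64%.

-35.64%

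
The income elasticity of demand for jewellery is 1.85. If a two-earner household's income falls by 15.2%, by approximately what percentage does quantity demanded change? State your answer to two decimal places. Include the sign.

%ΔQ ≈ η × %ΔI = 1.85 × (-15.2%) = -28.12%.

-28.12%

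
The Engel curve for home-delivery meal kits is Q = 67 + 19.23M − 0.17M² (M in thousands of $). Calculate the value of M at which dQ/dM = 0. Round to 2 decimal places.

dQ/dM = 19.23 − 0.34M.
The good is inferior where dQ/dM < 0. Setting dQ/dM = 0 gives M = 19.23 / 0.34 = 56.56.

56.56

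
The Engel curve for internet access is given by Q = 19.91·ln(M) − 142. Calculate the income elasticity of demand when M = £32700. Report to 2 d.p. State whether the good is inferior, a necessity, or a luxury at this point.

0.31 (necessity)

At M = 32700: Q = 64.967.
dQ/dM = 19.91/M = 0.000608869 at this income.
η = (dQ/dM)·(M/Q) = 0.000608869 × (32700/64.967) = 0.31.
Since 0 < η < 1, the good is a necessity.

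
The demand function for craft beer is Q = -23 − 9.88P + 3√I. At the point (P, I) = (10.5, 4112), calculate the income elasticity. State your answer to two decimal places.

1.47

At P = 10.5, I = 4112: Q = 65.635.
Holding P constant, ∂Q/∂I = 3/(2√I) = 0.0233919.
η_I = (∂Q/∂I)·(I/Q) = 0.0233919 × (4112/65.635) = 1.47.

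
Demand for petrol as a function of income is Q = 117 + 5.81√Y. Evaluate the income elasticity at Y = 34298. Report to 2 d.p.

0.45

At Y = 34298: Q = 1192.996.
dQ/dY = 5.81/(2√Y) = 0.015686 at this income.
η = (dQ/dY)·(Y/Q) = 0.015686 × (34298/1192.996) = 0.45.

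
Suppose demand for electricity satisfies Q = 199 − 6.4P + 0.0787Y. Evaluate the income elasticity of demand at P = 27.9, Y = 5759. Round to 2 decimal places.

0.96

At P = 27.9, Y = 5759: Q = 473.673.
Holding P constant, ∂Q/∂Y = 0.0787.
η_Y = (∂Q/∂Y)·(Y/Q) = 0.0787 × (5759/473.673) = 0.96.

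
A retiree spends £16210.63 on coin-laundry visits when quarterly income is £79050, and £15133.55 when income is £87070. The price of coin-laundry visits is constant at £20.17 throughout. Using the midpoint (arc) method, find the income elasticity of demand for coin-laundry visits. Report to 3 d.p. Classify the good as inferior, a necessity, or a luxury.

-0.712 (inferior good)

With a constant price, Q₁ = 16210.63/20.17 = 803.700 and Q₂ = 15133.55/20.17 = 750.300 (equivalently, work directly with expenditure since P cancels).
Midpoint %ΔQ = (15133.55 − 16210.63)/15672.09 = -0.06873; midpoint %ΔI = (87070 − 79050)/83060 = 0.09656.
η = -0.06873 / 0.09656 = -0.712.
η < 0 ⇒ inferior good.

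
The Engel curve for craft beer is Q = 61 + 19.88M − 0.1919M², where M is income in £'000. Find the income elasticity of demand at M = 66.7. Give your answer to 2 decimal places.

-0.72

At M = 66.7: Q = 533.2540.
dQ/dM = 19.88 − 0.3838M = -5.71946.
η = (dQ/dM)·(M/Q) = -5.71946 × (66.7/533.2540) = -0.72.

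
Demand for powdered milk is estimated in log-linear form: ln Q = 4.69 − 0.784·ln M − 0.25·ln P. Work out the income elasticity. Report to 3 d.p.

-0.784

In a log-linear demand, the coefficient on ln M is the income elasticity.
So η = -0.784.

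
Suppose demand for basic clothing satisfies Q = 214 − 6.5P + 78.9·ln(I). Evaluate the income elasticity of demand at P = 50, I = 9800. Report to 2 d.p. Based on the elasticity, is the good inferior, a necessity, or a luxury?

At P = 50, I = 9800: Q = 614.102.
Holding P constant, ∂Q/∂I = 78.9/I = 0.00805102.
η_I = (∂Q/∂I)·(I/Q) = 0.00805102 × (9800/614.102) = 0.13.
Since 0 < η < 1, this is a necessity.

0.13 (necessity)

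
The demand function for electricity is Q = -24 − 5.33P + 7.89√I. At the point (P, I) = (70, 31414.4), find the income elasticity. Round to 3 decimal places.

At P = 70, I = 31414.4: Q = 1001.332.
Holding P constant, ∂Q/∂I = 7.89/(2√I) = 0.0222578.
η_I = (∂Q/∂I)·(I/Q) = 0.0222578 × (31414.4/1001.332) = 0.698.

0.698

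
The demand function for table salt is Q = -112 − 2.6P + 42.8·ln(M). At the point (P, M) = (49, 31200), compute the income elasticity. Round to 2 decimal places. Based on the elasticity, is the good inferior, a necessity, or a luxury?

At P = 49, M = 31200: Q = 203.502.
Holding P constant, ∂Q/∂M = 42.8/M = 0.00137179.
η_M = (∂Q/∂M)·(M/Q) = 0.00137179 × (31200/203.502) = 0.21.
Since 0 < η < 1, this is a necessity.

0.21 (necessity)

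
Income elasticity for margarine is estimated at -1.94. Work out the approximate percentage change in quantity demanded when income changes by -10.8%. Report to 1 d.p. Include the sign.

21.0%

%ΔQ ≈ η × %ΔI = -1.94 × (-10.8%) = 21.0%.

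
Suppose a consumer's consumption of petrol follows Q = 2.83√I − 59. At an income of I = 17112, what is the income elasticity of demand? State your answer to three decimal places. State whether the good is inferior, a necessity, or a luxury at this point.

At I = 17112: Q = 311.200.
dQ/dI = 2.83/(2√I) = 0.010817 at this income.
η = (dQ/dI)·(I/Q) = 0.010817 × (17112/311.200) = 0.595.
Since 0 < η < 1, the good is a necessity.

0.595 (necessity)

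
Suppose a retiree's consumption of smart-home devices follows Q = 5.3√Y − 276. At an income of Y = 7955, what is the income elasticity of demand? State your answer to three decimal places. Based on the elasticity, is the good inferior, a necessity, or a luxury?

At Y = 7955: Q = 196.711.
dQ/dY = 5.3/(2√Y) = 0.0297116 at this income.
η = (dQ/dY)·(Y/Q) = 0.0297116 × (7955/196.711) = 1.202.
Since η > 1, the good is a luxury.

1.202 (luxury)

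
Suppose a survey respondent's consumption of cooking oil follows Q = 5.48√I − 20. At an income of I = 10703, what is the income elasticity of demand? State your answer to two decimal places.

At I = 10703: Q = 546.935.
dQ/dI = 5.48/(2√I) = 0.0264849 at this income.
η = (dQ/dI)·(I/Q) = 0.0264849 × (10703/546.935) = 0.52.

0.52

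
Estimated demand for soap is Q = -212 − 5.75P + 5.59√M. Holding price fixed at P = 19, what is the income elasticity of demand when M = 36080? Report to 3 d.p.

0.717

At P = 19, M = 36080: Q = 740.556.
Holding P constant, ∂Q/∂M = 5.59/(2√M) = 0.0147146.
η_M = (∂Q/∂M)·(M/Q) = 0.0147146 × (36080/740.556) = 0.717.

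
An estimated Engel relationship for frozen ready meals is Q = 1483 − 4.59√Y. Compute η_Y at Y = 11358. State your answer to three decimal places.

At Y = 11358: Q = 993.826.
dQ/dY = -4.59/(2√Y) = -0.0215343 at this income.
η = (dQ/dY)·(Y/Q) = -0.0215343 × (11358/993.826) = -0.246.

-0.246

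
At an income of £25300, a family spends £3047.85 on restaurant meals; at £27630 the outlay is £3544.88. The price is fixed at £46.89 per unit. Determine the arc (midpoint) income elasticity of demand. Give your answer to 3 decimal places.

With a constant price, Q₁ = 3047.85/46.89 = 65.000 and Q₂ = 3544.88/46.89 = 75.600 (equivalently, work directly with expenditure since P cancels).
Midpoint %ΔQ = (3544.88 − 3047.85)/3296.37 = 0.15078; midpoint %ΔI = (27630 − 25300)/26465 = 0.08804.
η = 0.15078 / 0.08804 = 1.713.

1.713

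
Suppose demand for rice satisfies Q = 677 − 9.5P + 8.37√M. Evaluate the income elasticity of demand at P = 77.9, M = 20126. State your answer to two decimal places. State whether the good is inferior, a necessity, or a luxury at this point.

0.53 (necessity)

At P = 77.9, M = 20126: Q = 1124.370.
Holding P constant, ∂Q/∂M = 8.37/(2√M) = 0.0294996.
η_M = (∂Q/∂M)·(M/Q) = 0.0294996 × (20126/1124.370) = 0.53.
Since 0 < η < 1, this is a necessity.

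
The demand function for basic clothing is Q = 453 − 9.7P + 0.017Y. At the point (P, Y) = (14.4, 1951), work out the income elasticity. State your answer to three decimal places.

0.096

At P = 14.4, Y = 1951: Q = 346.487.
Holding P constant, ∂Q/∂Y = 0.017.
η_Y = (∂Q/∂Y)·(Y/Q) = 0.017 × (1951/346.487) = 0.096.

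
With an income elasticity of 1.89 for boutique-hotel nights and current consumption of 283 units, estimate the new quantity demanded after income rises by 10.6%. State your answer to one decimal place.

%ΔQ ≈ η × %ΔI = 1.89 × 10.6% = 20.034%.
New Q ≈ 283 × (1 + 0.20034) = 339.7.

339.7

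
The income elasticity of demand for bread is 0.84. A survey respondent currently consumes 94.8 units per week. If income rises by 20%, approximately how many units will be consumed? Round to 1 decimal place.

110.7

%ΔQ ≈ η × %ΔI = 0.84 × 20% = 16.8%.
New Q ≈ 94.8 × (1 + 0.168) = 110.7.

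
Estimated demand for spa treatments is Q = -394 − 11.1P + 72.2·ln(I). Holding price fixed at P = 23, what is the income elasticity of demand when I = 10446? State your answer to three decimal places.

3.833

At P = 23, I = 10446: Q = 18.837.
Holding P constant, ∂Q/∂I = 72.2/I = 0.00691174.
η_I = (∂Q/∂I)·(I/Q) = 0.00691174 × (10446/18.837) = 3.833.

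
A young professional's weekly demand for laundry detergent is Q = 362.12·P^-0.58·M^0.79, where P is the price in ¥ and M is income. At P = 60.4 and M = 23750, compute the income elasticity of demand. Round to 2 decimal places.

For a multiplicative demand Q = A·P^α·M^β, the income elasticity is β everywhere.
Here β = 0.79, so η = 0.79.

0.79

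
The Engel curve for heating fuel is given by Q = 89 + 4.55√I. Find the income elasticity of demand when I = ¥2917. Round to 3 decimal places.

0.367

At I = 2917: Q = 334.742.
dQ/dI = 4.55/(2√I) = 0.0421224 at this income.
η = (dQ/dI)·(I/Q) = 0.0421224 × (2917/334.742) = 0.367.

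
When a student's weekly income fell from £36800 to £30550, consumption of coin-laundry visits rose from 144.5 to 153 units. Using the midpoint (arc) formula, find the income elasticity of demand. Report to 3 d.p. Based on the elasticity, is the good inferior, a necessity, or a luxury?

ΔQ = 153 − 144.5 = 8.5; midpoint Q̄ = (144.5 + 153)/2 = 148.75.
ΔI = 30550 − 36800 = -6250; midpoint Ī = (36800 + 30550)/2 = 33675.
η = (ΔQ/Q̄) ÷ (ΔI/Ī) = (8.5/148.75) ÷ (-6250/33675) = -0.308.
η < 0 ⇒ inferior good.

-0.308 (inferior good)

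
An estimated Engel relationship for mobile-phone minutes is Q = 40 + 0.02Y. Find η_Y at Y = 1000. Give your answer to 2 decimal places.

At Y = 1000: Q = 60.000.
dQ/dY = 0.02.
η = (dQ/dY)·(Y/Q) = 0.02 × (1000/60.000) = 0.33.

0.33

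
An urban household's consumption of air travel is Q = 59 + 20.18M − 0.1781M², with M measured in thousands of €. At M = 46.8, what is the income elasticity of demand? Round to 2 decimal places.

0.27

At M = 46.8: Q = 613.3423.
dQ/dM = 20.18 − 0.3562M = 3.50984.
η = (dQ/dM)·(M/Q) = 3.50984 × (46.8/613.3423) = 0.27.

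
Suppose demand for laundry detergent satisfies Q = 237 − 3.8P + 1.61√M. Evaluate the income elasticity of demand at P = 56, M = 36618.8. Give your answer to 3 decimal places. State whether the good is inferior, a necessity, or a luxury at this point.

At P = 56, M = 36618.8: Q = 332.290.
Holding P constant, ∂Q/∂M = 1.61/(2√M) = 0.00420672.
η_M = (∂Q/∂M)·(M/Q) = 0.00420672 × (36618.8/332.290) = 0.464.
Since 0 < η < 1, this is a necessity.

0.464 (necessity)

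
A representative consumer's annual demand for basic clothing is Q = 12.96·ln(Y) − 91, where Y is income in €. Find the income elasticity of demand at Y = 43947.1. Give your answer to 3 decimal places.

0.273

At Y = 43947.1: Q = 47.552.
dQ/dY = 12.96/Y = 0.0002949 at this income.
η = (dQ/dY)·(Y/Q) = 0.0002949 × (43947.1/47.552) = 0.273.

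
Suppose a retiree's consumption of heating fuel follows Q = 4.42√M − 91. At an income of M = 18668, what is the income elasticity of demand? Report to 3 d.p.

At M = 18668: Q = 512.909.
dQ/dM = 4.42/(2√M) = 0.016175 at this income.
η = (dQ/dM)·(M/Q) = 0.016175 × (18668/512.909) = 0.589.

0.589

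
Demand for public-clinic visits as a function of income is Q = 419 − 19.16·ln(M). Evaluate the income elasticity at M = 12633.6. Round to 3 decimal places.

At M = 12633.6: Q = 238.051.
dQ/dM = -19.16/M = -0.00151659 at this income.
η = (dQ/dM)·(M/Q) = -0.00151659 × (12633.6/238.051) = -0.080.

-0.080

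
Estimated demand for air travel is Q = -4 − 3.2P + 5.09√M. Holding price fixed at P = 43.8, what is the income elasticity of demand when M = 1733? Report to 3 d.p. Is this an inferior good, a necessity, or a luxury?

1.564 (luxury)

At P = 43.8, M = 1733: Q = 67.733.
Holding P constant, ∂Q/∂M = 5.09/(2√M) = 0.0611348.
η_M = (∂Q/∂M)·(M/Q) = 0.0611348 × (1733/67.733) = 1.564.
Since η > 1, this is a luxury.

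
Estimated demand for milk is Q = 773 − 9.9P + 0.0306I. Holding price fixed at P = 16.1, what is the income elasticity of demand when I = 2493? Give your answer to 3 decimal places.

At P = 16.1, I = 2493: Q = 689.896.
Holding P constant, ∂Q/∂I = 0.0306.
η_I = (∂Q/∂I)·(I/Q) = 0.0306 × (2493/689.896) = 0.111.

0.111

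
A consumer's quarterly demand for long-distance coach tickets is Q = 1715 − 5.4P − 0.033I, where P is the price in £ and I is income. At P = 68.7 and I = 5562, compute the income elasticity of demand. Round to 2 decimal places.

-0.16

At P = 68.7, I = 5562: Q = 1160.474.
Holding P constant, ∂Q/∂I = −0.033.
η_I = (∂Q/∂I)·(I/Q) = -0.033 × (5562/1160.474) = -0.16.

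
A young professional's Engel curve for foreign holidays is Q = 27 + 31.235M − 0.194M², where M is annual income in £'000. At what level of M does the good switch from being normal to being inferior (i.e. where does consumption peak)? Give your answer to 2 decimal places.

dQ/dM = 31.235 − 0.388M.
The good is inferior where dQ/dM < 0. Setting dQ/dM = 0 gives M = 31.235 / 0.388 = 80.50.

80.50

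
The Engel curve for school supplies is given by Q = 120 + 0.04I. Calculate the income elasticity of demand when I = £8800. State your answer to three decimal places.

At I = 8800: Q = 472.000.
dQ/dI = 0.04.
η = (dQ/dI)·(I/Q) = 0.04 × (8800/472.000) = 0.746.

0.746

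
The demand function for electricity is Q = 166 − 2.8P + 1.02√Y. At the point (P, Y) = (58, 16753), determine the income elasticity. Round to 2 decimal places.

At P = 58, Y = 16753: Q = 135.622.
Holding P constant, ∂Q/∂Y = 1.02/(2√Y) = 0.00394025.
η_Y = (∂Q/∂Y)·(Y/Q) = 0.00394025 × (16753/135.622) = 0.49.

0.49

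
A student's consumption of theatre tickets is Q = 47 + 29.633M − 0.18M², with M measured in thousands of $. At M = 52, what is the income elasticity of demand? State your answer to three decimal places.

0.515

At M = 52: Q = 1101.1960.
dQ/dM = 29.633 − 0.36M = 10.91300.
η = (dQ/dM)·(M/Q) = 10.91300 × (52/1101.1960) = 0.515.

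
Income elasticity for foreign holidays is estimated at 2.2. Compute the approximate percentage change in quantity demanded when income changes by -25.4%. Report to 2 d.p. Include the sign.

%ΔQ ≈ η × %ΔI = 2.2 × (-25.4%) = -55.88%.

-55.88%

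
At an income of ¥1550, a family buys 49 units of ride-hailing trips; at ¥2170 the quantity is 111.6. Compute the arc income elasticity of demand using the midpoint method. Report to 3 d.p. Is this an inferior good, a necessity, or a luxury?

2.339 (luxury)

ΔQ = 111.6 − 49 = 62.6; midpoint Q̄ = (49 + 111.6)/2 = 80.3.
ΔI = 2170 − 1550 = 620; midpoint Ī = (1550 + 2170)/2 = 1860.
η = (ΔQ/Q̄) ÷ (ΔI/Ī) = (62.6/80.3) ÷ (620/1860) = 2.339.
η > 1 ⇒ luxury.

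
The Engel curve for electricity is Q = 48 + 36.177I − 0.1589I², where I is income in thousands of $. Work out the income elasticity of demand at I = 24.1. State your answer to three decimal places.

0.830

At I = 24.1: Q = 827.5750.
dQ/dI = 36.177 − 0.3178I = 28.51802.
η = (dQ/dI)·(I/Q) = 28.51802 × (24.1/827.5750) = 0.830.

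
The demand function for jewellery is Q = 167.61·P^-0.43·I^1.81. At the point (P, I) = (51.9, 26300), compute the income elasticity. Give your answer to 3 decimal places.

For a multiplicative demand Q = A·P^α·I^β, the income elasticity is β everywhere.
Here β = 1.81, so η = 1.810.

1.810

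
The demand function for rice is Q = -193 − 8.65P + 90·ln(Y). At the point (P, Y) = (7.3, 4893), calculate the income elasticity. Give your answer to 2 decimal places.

At P = 7.3, Y = 4893: Q = 508.455.
Holding P constant, ∂Q/∂Y = 90/Y = 0.0183936.
η_Y = (∂Q/∂Y)·(Y/Q) = 0.0183936 × (4893/508.455) = 0.18.

0.18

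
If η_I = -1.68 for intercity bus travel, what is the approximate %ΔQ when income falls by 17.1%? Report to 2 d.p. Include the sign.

28.73%

%ΔQ ≈ η × %ΔI = -1.68 × (-17.1%) = 28.73%.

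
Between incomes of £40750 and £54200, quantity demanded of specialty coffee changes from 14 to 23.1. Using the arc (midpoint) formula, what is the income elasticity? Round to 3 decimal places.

1.732

ΔQ = 23.1 − 14 = 9.1; midpoint Q̄ = (14 + 23.1)/2 = 18.55.
ΔI = 54200 − 40750 = 13450; midpoint Ī = (40750 + 54200)/2 = 47475.
η = (ΔQ/Q̄) ÷ (ΔI/Ī) = (9.1/18.55) ÷ (13450/47475) = 1.732.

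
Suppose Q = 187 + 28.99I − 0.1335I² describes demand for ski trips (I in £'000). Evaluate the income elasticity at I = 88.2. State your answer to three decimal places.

At I = 88.2: Q = 1705.3895.
dQ/dI = 28.99 − 0.267I = 5.44060.
η = (dQ/dI)·(I/Q) = 5.44060 × (88.2/1705.3895) = 0.281.

0.281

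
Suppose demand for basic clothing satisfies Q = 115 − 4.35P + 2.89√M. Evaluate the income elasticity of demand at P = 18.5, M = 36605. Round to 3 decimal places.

0.471

At P = 18.5, M = 36605: Q = 587.452.
Holding P constant, ∂Q/∂M = 2.89/(2√M) = 0.00755262.
η_M = (∂Q/∂M)·(M/Q) = 0.00755262 × (36605/587.452) = 0.471.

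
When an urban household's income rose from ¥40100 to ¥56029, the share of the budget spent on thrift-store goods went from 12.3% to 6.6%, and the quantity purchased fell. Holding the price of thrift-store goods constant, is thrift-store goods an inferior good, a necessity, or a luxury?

Quantity demanded falls as income rises, so η < 0.

inferior good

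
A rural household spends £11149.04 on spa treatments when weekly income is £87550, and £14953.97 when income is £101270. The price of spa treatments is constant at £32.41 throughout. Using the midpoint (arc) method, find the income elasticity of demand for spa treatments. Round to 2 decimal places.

With a constant price, Q₁ = 11149.04/32.41 = 344.000 and Q₂ = 14953.97/32.41 = 461.400 (equivalently, work directly with expenditure since P cancels).
Midpoint %ΔQ = (14953.97 − 11149.04)/13051.51 = 0.29153; midpoint %ΔI = (101270 − 87550)/94410 = 0.14532.
η = 0.29153 / 0.14532 = 2.01.

2.01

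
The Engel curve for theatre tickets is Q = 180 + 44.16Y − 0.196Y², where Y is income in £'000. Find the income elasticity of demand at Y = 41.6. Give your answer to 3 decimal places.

At Y = 41.6: Q = 1677.8662.
dQ/dY = 44.16 − 0.392Y = 27.85280.
η = (dQ/dY)·(Y/Q) = 27.85280 × (41.6/1677.8662) = 0.691.

0.691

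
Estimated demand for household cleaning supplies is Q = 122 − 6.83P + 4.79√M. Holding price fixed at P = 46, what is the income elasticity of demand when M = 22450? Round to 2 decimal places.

0.68

At P = 46, M = 22450: Q = 525.521.
Holding P constant, ∂Q/∂M = 4.79/(2√M) = 0.0159844.
η_M = (∂Q/∂M)·(M/Q) = 0.0159844 × (22450/525.521) = 0.68.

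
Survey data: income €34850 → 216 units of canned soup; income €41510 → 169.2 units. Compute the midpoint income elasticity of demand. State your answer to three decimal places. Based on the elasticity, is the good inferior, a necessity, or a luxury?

-1.393 (inferior good)

ΔQ = 169.2 − 216 = -46.8; midpoint Q̄ = (216 + 169.2)/2 = 192.6.
ΔI = 41510 − 34850 = 6660; midpoint Ī = (34850 + 41510)/2 = 38180.
η = (ΔQ/Q̄) ÷ (ΔI/Ī) = (-46.8/192.6) ÷ (6660/38180) = -1.393.
η < 0 ⇒ inferior good.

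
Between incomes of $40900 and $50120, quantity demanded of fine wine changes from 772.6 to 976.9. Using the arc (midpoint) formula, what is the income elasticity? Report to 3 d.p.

ΔQ = 976.9 − 772.6 = 204.3; midpoint Q̄ = (772.6 + 976.9)/2 = 874.75.
ΔI = 50120 − 40900 = 9220; midpoint Ī = (40900 + 50120)/2 = 45510.
η = (ΔQ/Q̄) ÷ (ΔI/Ī) = (204.3/874.75) ÷ (9220/45510) = 1.153.

1.153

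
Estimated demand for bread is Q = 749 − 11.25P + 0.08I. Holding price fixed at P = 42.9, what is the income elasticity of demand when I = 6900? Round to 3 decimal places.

0.675

At P = 42.9, I = 6900: Q = 818.375.
Holding P constant, ∂Q/∂I = 0.08.
η_I = (∂Q/∂I)·(I/Q) = 0.08 × (6900/818.375) = 0.675.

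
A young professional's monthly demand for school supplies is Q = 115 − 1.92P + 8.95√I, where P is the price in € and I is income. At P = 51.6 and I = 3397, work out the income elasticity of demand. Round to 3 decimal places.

At P = 51.6, I = 3397: Q = 537.568.
Holding P constant, ∂Q/∂I = 8.95/(2√I) = 0.0767795.
η_I = (∂Q/∂I)·(I/Q) = 0.0767795 × (3397/537.568) = 0.485.

0.485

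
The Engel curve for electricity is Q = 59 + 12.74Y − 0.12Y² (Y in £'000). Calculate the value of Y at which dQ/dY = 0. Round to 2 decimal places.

dQ/dY = 12.74 − 0.24Y.
The good is inferior where dQ/dY < 0. Setting dQ/dY = 0 gives Y = 12.74 / 0.24 = 53.08.

53.08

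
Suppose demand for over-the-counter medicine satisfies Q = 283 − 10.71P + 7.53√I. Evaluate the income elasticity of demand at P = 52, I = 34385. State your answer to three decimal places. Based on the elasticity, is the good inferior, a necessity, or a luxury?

0.622 (necessity)

At P = 52, I = 34385: Q = 1122.382.
Holding P constant, ∂Q/∂I = 7.53/(2√I) = 0.0203039.
η_I = (∂Q/∂I)·(I/Q) = 0.0203039 × (34385/1122.382) = 0.622.
Since 0 < η < 1, this is a necessity.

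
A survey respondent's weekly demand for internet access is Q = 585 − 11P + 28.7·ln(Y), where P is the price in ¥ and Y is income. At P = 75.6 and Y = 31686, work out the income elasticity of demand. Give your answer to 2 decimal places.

At P = 75.6, Y = 31686: Q = 50.836.
Holding P constant, ∂Q/∂Y = 28.7/Y = 0.000905763.
η_Y = (∂Q/∂Y)·(Y/Q) = 0.000905763 × (31686/50.836) = 0.56.

0.56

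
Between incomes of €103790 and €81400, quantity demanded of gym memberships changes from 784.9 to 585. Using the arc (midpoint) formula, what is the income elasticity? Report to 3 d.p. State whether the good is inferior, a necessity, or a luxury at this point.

ΔQ = 585 − 784.9 = -199.9; midpoint Q̄ = (784.9 + 585)/2 = 684.95.
ΔI = 81400 − 103790 = -22390; midpoint Ī = (103790 + 81400)/2 = 92595.
η = (ΔQ/Q̄) ÷ (ΔI/Ī) = (-199.9/684.95) ÷ (-22390/92595) = 1.207.
η > 1 ⇒ luxury.

1.207 (luxury)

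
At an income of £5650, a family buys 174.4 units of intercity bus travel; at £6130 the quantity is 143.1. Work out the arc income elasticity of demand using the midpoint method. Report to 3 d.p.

ΔQ = 143.1 − 174.4 = -31.3; midpoint Q̄ = (174.4 + 143.1)/2 = 158.75.
ΔI = 6130 − 5650 = 480; midpoint Ī = (5650 + 6130)/2 = 5890.
η = (ΔQ/Q̄) ÷ (ΔI/Ī) = (-31.3/158.75) ÷ (480/5890) = -2.419.

-2.419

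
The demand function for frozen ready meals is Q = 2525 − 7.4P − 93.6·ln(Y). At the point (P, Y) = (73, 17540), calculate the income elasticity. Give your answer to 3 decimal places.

At P = 73, Y = 17540: Q = 1070.118.
Holding P constant, ∂Q/∂Y = -93.6/Y = -0.00533637.
η_Y = (∂Q/∂Y)·(Y/Q) = -0.00533637 × (17540/1070.118) = -0.087.

-0.087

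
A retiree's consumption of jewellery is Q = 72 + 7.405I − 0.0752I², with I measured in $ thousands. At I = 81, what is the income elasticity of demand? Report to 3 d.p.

-2.169

At I = 81: Q = 178.4178.
dQ/dI = 7.405 − 0.1504I = -4.77740.
η = (dQ/dI)·(I/Q) = -4.77740 × (81/178.4178) = -2.169.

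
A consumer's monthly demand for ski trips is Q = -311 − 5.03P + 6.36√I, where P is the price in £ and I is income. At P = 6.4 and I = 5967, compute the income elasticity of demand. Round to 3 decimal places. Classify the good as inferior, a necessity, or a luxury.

1.659 (luxury)

At P = 6.4, I = 5967: Q = 148.095.
Holding P constant, ∂Q/∂I = 6.36/(2√I) = 0.041167.
η_I = (∂Q/∂I)·(I/Q) = 0.041167 × (5967/148.095) = 1.659.
Since η > 1, this is a luxury.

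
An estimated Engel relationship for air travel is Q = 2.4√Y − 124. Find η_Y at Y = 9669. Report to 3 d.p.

At Y = 9669: Q = 111.995.
dQ/dY = 2.4/(2√Y) = 0.0122037 at this income.
η = (dQ/dY)·(Y/Q) = 0.0122037 × (9669/111.995) = 1.054.

1.054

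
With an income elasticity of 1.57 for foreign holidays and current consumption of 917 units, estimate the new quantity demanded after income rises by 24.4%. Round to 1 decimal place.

1268.3

%ΔQ ≈ η × %ΔI = 1.57 × 24.4% = 38.308%.
New Q ≈ 917 × (1 + 0.38308) = 1268.3.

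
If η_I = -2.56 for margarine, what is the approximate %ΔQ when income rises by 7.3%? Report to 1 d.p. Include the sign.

%ΔQ ≈ η × %ΔI = -2.56 × 7.3% = -18.7%.

-18.7%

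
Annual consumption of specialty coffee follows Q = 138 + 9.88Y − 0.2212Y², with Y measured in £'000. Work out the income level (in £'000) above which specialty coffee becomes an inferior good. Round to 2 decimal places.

dQ/dY = 9.88 − 0.4424Y.
The good is inferior where dQ/dY < 0. Setting dQ/dY = 0 gives Y = 9.88 / 0.4424 = 22.33.

22.33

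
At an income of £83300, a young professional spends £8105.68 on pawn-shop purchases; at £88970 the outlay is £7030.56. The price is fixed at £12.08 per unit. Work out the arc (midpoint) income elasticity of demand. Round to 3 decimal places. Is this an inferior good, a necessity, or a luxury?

With a constant price, Q₁ = 8105.68/12.08 = 671.000 and Q₂ = 7030.56/12.08 = 582.000 (equivalently, work directly with expenditure since P cancels).
Midpoint %ΔQ = (7030.56 − 8105.68)/7568.12 = -0.14206; midpoint %ΔI = (88970 − 83300)/86135 = 0.06583.
η = -0.14206 / 0.06583 = -2.158.
η < 0 ⇒ inferior good.

-2.158 (inferior good)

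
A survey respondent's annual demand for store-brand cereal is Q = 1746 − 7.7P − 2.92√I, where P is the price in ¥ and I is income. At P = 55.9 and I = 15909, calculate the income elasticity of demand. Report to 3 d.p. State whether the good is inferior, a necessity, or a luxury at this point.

At P = 55.9, I = 15909: Q = 947.268.
Holding P constant, ∂Q/∂I = -2.92/(2√I) = -0.0115753.
η_I = (∂Q/∂I)·(I/Q) = -0.0115753 × (15909/947.268) = -0.194.
Since η < 0, this is an inferior good.

-0.194 (inferior good)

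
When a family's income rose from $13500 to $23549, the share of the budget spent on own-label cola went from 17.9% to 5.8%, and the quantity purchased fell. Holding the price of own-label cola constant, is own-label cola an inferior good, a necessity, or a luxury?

inferior good

Quantity demanded falls as income rises, so η < 0.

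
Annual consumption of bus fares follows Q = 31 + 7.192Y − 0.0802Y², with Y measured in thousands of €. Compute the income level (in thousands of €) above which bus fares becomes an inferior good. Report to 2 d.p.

dQ/dY = 7.192 − 0.1604Y.
The good is inferior where dQ/dY < 0. Setting dQ/dY = 0 gives Y = 7.192 / 0.1604 = 44.84.

44.84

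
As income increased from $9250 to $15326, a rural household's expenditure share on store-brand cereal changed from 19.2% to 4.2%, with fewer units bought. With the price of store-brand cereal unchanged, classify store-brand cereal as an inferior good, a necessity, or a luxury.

inferior good

Quantity demanded falls as income rises, so η < 0.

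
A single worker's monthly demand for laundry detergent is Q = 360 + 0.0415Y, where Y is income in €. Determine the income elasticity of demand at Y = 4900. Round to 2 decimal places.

0.36

At Y = 4900: Q = 563.350.
dQ/dY = 0.0415.
η = (dQ/dY)·(Y/Q) = 0.0415 × (4900/563.350) = 0.36.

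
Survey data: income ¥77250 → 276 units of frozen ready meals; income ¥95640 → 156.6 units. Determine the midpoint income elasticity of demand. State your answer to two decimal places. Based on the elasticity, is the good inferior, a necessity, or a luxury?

-2.59 (inferior good)

ΔQ = 156.6 − 276 = -119.4; midpoint Q̄ = (276 + 156.6)/2 = 216.3.
ΔI = 95640 − 77250 = 18390; midpoint Ī = (77250 + 95640)/2 = 86445.
η = (ΔQ/Q̄) ÷ (ΔI/Ī) = (-119.4/216.3) ÷ (18390/86445) = -2.59.
η < 0 ⇒ inferior good.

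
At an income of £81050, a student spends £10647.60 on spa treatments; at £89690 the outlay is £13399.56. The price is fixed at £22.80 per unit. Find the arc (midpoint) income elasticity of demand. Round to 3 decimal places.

With a constant price, Q₁ = 10647.60/22.80 = 467.000 and Q₂ = 13399.56/22.80 = 587.700 (equivalently, work directly with expenditure since P cancels).
Midpoint %ΔQ = (13399.56 − 10647.60)/12023.58 = 0.22888; midpoint %ΔI = (89690 − 81050)/85370 = 0.10121.
η = 0.22888 / 0.10121 = 2.262.

2.262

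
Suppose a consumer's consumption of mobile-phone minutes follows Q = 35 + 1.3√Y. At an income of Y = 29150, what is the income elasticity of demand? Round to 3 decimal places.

At Y = 29150: Q = 256.954.
dQ/dY = 1.3/(2√Y) = 0.0038071 at this income.
η = (dQ/dY)·(Y/Q) = 0.0038071 × (29150/256.954) = 0.432.

0.432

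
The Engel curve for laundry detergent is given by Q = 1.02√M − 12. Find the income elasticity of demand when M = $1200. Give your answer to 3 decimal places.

At M = 1200: Q = 23.334.
dQ/dM = 1.02/(2√M) = 0.0147224 at this income.
η = (dQ/dM)·(M/Q) = 0.0147224 × (1200/23.334) = 0.757.

0.757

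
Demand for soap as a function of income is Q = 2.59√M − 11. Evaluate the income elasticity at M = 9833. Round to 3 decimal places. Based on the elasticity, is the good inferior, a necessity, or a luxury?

At M = 9833: Q = 245.828.
dQ/dM = 2.59/(2√M) = 0.0130595 at this income.
η = (dQ/dM)·(M/Q) = 0.0130595 × (9833/245.828) = 0.522.
Since 0 < η < 1, the good is a necessity.

0.522 (necessity)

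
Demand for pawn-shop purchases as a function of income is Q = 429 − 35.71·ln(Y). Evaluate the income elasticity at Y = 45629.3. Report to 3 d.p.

At Y = 45629.3: Q = 45.892.
dQ/dY = -35.71/Y = -0.000782611 at this income.
η = (dQ/dY)·(Y/Q) = -0.000782611 × (45629.3/45.892) = -0.778.

-0.778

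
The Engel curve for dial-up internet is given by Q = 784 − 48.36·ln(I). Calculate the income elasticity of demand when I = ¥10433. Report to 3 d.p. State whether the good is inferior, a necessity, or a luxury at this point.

-0.144 (inferior good)

At I = 10433: Q = 336.538.
dQ/dI = -48.36/I = -0.00463529 at this income.
η = (dQ/dI)·(I/Q) = -0.00463529 × (10433/336.538) = -0.144.
Since η < 0, the good is an inferior good.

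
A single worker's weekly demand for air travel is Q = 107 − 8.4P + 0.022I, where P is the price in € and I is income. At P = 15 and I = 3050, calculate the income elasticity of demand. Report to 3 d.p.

At P = 15, I = 3050: Q = 48.100.
Holding P constant, ∂Q/∂I = 0.022.
η_I = (∂Q/∂I)·(I/Q) = 0.022 × (3050/48.100) = 1.395.

1.395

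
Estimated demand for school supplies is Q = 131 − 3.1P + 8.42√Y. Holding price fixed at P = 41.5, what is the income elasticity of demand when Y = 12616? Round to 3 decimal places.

0.499

At P = 41.5, Y = 12616: Q = 948.093.
Holding P constant, ∂Q/∂Y = 8.42/(2√Y) = 0.0374819.
η_Y = (∂Q/∂Y)·(Y/Q) = 0.0374819 × (12616/948.093) = 0.499.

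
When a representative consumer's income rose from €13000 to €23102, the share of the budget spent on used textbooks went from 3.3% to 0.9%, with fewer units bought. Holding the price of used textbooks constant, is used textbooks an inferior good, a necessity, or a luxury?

inferior good

Quantity demanded falls as income rises, so η < 0.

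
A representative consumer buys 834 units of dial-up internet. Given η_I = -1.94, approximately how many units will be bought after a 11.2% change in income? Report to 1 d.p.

652.8

%ΔQ ≈ η × %ΔI = -1.94 × 11.2% = -21.728%.
New Q ≈ 834 × (1 − 0.21728) = 652.8.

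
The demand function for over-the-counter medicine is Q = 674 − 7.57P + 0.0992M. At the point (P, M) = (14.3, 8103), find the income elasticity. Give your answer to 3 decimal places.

0.587

At P = 14.3, M = 8103: Q = 1369.567.
Holding P constant, ∂Q/∂M = 0.0992.
η_M = (∂Q/∂M)·(M/Q) = 0.0992 × (8103/1369.567) = 0.587.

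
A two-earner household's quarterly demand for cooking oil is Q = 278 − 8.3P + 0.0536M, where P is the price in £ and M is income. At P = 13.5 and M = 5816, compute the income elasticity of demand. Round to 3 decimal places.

0.653

At P = 13.5, M = 5816: Q = 477.688.
Holding P constant, ∂Q/∂M = 0.0536.
η_M = (∂Q/∂M)·(M/Q) = 0.0536 × (5816/477.688) = 0.653.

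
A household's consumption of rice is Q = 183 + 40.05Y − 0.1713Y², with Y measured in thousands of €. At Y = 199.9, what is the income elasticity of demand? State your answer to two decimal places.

At Y = 199.9: Q = 1343.8453.
dQ/dY = 40.05 − 0.3426Y = -28.43574.
η = (dQ/dY)·(Y/Q) = -28.43574 × (199.9/1343.8453) = -4.23.

-4.23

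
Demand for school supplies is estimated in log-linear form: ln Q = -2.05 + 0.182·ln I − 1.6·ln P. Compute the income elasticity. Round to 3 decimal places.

In a log-linear demand, the coefficient on ln I is the income elasticity.
So η = 0.182.

0.182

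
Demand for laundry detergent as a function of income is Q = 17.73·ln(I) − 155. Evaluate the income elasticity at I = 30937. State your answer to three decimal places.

0.626

At I = 30937: Q = 28.323.
dQ/dI = 17.73/I = 0.0005731 at this income.
η = (dQ/dI)·(I/Q) = 0.0005731 × (30937/28.323) = 0.626.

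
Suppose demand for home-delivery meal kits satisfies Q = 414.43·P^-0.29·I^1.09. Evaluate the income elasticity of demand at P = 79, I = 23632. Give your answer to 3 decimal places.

1.090

For a multiplicative demand Q = A·P^α·I^β, the income elasticity is β everywhere.
Here β = 1.09, so η = 1.090.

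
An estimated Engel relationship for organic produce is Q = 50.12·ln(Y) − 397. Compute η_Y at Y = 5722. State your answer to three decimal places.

1.368

At Y = 5722: Q = 36.642.
dQ/dY = 50.12/Y = 0.00875918 at this income.
η = (dQ/dY)·(Y/Q) = 0.00875918 × (5722/36.642) = 1.368.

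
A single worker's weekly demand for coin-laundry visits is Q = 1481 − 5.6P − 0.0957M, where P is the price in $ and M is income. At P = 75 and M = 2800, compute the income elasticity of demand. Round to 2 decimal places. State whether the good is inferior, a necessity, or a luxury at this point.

-0.34 (inferior good)

At P = 75, M = 2800: Q = 793.040.
Holding P constant, ∂Q/∂M = −0.0957.
η_M = (∂Q/∂M)·(M/Q) = -0.0957 × (2800/793.040) = -0.34.
Since η < 0, this is an inferior good.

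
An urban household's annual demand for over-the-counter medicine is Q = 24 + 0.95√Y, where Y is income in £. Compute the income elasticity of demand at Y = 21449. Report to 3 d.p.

0.426

At Y = 21449: Q = 163.132.
dQ/dY = 0.95/(2√Y) = 0.00324332 at this income.
η = (dQ/dY)·(Y/Q) = 0.00324332 × (21449/163.132) = 0.426.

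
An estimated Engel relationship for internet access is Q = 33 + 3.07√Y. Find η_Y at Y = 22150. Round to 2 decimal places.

0.47

At Y = 22150: Q = 489.904.
dQ/dY = 3.07/(2√Y) = 0.0103139 at this income.
η = (dQ/dY)·(Y/Q) = 0.0103139 × (22150/489.904) = 0.47.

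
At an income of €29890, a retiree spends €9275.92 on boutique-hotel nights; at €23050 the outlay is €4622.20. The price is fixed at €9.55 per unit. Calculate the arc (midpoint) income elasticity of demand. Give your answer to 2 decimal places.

With a constant price, Q₁ = 9275.92/9.55 = 971.301 and Q₂ = 4622.20/9.55 = 484.000 (equivalently, work directly with expenditure since P cancels).
Midpoint %ΔQ = (4622.20 − 9275.92)/6949.06 = -0.66969; midpoint %ΔI = (23050 − 29890)/26470 = -0.25841.
η = -0.66969 / -0.25841 = 2.59.

2.59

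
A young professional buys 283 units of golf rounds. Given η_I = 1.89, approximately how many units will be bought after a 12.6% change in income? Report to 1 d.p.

%ΔQ ≈ η × %ΔI = 1.89 × 12.6% = 23.814%.
New Q ≈ 283 × (1 + 0.23814) = 350.4.

350.4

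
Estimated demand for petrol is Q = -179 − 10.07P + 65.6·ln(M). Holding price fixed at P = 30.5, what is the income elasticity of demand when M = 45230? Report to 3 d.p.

At P = 30.5, M = 45230: Q = 217.065.
Holding P constant, ∂Q/∂M = 65.6/M = 0.00145036.
η_M = (∂Q/∂M)·(M/Q) = 0.00145036 × (45230/217.065) = 0.302.

0.302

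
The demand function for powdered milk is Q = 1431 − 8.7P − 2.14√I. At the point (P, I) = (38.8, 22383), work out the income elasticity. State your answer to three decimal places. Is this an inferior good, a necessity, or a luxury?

At P = 38.8, I = 22383: Q = 773.276.
Holding P constant, ∂Q/∂I = -2.14/(2√I) = -0.00715195.
η_I = (∂Q/∂I)·(I/Q) = -0.00715195 × (22383/773.276) = -0.207.
Since η < 0, this is an inferior good.

-0.207 (inferior good)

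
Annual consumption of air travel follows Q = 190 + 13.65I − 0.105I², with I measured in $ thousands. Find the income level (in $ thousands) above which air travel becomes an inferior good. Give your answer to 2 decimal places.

65.00

dQ/dI = 13.65 − 0.21I.
The good is inferior where dQ/dI < 0. Setting dQ/dI = 0 gives I = 13.65 / 0.21 = 65.00.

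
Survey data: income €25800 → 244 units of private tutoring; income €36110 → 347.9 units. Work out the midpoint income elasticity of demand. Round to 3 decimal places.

ΔQ = 347.9 − 244 = 103.9; midpoint Q̄ = (244 + 347.9)/2 = 295.95.
ΔI = 36110 − 25800 = 10310; midpoint Ī = (25800 + 36110)/2 = 30955.
η = (ΔQ/Q̄) ÷ (ΔI/Ī) = (103.9/295.95) ÷ (10310/30955) = 1.054.

1.054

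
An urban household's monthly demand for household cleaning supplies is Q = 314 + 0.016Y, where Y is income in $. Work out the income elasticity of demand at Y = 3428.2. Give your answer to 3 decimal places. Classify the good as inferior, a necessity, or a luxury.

At Y = 3428.2: Q = 368.851.
dQ/dY = 0.016.
η = (dQ/dY)·(Y/Q) = 0.016 × (3428.2/368.851) = 0.149.
Since 0 < η < 1, the good is a necessity.

0.149 (necessity)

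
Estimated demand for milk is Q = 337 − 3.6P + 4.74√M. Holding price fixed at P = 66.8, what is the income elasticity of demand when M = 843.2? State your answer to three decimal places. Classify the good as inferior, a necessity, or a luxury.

At P = 66.8, M = 843.2: Q = 234.160.
Holding P constant, ∂Q/∂M = 4.74/(2√M) = 0.0816175.
η_M = (∂Q/∂M)·(M/Q) = 0.0816175 × (843.2/234.160) = 0.294.
Since 0 < η < 1, this is a necessity.

0.294 (necessity)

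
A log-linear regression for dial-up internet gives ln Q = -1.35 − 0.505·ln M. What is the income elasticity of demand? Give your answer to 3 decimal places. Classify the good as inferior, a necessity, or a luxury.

In a log-linear demand, the coefficient on ln M is the income elasticity.
So η = -0.505.
η < 0 ⇒ inferior good.

-0.505 (inferior good)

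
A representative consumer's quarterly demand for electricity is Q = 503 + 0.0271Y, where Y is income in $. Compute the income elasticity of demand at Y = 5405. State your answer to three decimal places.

At Y = 5405: Q = 649.476.
dQ/dY = 0.0271.
η = (dQ/dY)·(Y/Q) = 0.0271 × (5405/649.476) = 0.226.

0.226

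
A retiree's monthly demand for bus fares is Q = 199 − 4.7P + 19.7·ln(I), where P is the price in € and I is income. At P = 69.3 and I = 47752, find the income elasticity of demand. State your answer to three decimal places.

At P = 69.3, I = 47752: Q = 85.533.
Holding P constant, ∂Q/∂I = 19.7/I = 0.000412548.
η_I = (∂Q/∂I)·(I/Q) = 0.000412548 × (47752/85.533) = 0.230.

0.230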